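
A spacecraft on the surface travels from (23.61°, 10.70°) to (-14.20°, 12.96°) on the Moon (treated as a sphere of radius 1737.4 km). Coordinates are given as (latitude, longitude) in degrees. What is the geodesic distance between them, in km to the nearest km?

1148 km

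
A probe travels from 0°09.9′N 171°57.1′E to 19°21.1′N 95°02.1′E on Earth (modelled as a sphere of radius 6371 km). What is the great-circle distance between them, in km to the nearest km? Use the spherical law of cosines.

8630 km

With latitudes φ₁ = 0.165°, φ₂ = 19.352° and longitude difference Δλ = -76.917°:
cos c = sin φ₁ sin φ₂ + cos φ₁ cos φ₂ cos Δλ = (0.0029)(0.3314) + (1.0000)(0.9435)(0.2264) = 0.21453,
so c = arccos(0.21453) = 1.35458 rad.
Distance = R·c = 6371 × 1.3546 ≈ 8630 km.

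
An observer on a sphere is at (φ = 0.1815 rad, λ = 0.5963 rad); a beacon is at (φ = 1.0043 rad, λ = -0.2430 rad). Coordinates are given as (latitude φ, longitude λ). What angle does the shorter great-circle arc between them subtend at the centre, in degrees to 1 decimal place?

59.7°

In radians: φ₁ = 0.1815, φ₂ = 1.0043, Δλ = -48.088° = -0.8393 rad.
Haversine: a = sin²(Δφ/2) + cos φ₁ cos φ₂ sin²(Δλ/2) = 0.1599 + (0.9836)(0.5367)(0.1660) = 0.24754.
Central angle c = 2·arcsin(√a) = 1.04152 rad.
So the angular separation is 59.7°.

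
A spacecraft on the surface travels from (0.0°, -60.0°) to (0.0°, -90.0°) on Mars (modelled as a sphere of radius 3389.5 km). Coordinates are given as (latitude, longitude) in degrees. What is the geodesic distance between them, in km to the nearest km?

1775 km

Let φ₁ = 0.0000 rad, φ₂ = 0.0000 rad, and Δλ = -0.5236 rad.
cos c = sin φ₁ sin φ₂ + cos φ₁ cos φ₂ cos Δλ = (0.0000)(0.0000) + (1.0000)(1.0000)(0.8660) = 0.86603,
so c = arccos(0.86603) = 0.52360 rad.
Distance = R·c = 3389.5 × 0.5236 ≈ 1775 km.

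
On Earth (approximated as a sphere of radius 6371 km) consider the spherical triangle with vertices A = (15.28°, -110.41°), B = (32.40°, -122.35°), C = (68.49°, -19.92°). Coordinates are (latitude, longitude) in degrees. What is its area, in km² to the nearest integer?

Side lengths (central angles): a = 1.1242, b = 1.3262, c = 0.3538 rad; semiperimeter s = 1.4021.
By l'Huilier's theorem, tan(E/4) = √[tan(s/2) tan((s−a)/2) tan((s−b)/2) tan((s−c)/2)], giving spherical excess E = 0.2034 rad.
Area = E·R² = 0.2034 × (6371)² ≈ 8257211 km².

8257211 km²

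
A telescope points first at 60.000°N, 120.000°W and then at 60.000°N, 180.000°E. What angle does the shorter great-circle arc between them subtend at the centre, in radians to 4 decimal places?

Let φ₁ = 1.0472 rad, φ₂ = 1.0472 rad, and Δλ = -1.0472 rad.
Haversine: a = sin²(Δφ/2) + cos φ₁ cos φ₂ sin²(Δλ/2) = 0.0000 + (0.5000)(0.5000)(0.2500) = 0.06250.
Central angle c = 2·arcsin(√a) = 0.50536 rad.
So the angular separation is 0.5054 rad.

0.5054 rad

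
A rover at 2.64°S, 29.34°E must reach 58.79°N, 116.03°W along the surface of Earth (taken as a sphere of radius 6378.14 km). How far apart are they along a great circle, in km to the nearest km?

Let φ₁ = -0.0461 rad, φ₂ = 1.0261 rad, and Δλ = -2.5372 rad.
cos c = sin φ₁ sin φ₂ + cos φ₁ cos φ₂ cos Δλ = (-0.0461)(0.8553) + (0.9989)(0.5182)(-0.8228) = -0.46532,
so c = arccos(-0.46532) = 2.05479 rad.
Distance = R·c = 6378.14 × 2.0548 ≈ 13106 km.

13106 km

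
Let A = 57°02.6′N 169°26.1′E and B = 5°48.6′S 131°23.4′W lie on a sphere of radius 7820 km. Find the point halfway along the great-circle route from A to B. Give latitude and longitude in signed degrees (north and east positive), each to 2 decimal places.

The central angle between A and B is δ = 1.3772 rad.
With f = 0.5, the slerp weights are sin((1−f)δ)/sin δ = 0.6476 and sin(fδ)/sin δ = 0.6476.
Weighted sum of the unit vectors: (0.6476)·(-0.5348,0.0997,0.8391) + (0.6476)·(-0.6578,-0.7464,-0.1012) = (-0.7723, -0.4187, 0.4778).
Converting back: φ = atan2(z, √(x²+y²)) = 28.54°, λ = atan2(y, x) = -151.53°.

28.54°, -151.53°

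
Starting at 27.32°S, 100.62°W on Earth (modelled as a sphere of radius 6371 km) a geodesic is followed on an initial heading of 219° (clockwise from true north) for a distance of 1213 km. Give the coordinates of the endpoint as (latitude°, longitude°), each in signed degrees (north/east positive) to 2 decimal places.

Angular distance δ = d/R = 1213/6371 = 0.19039 rad; initial bearing θ = 3.8223 rad.
sin φ₂ = sin φ₁ cos δ + cos φ₁ sin δ cos θ = (-0.4590)(0.9819) + (0.8885)(0.1892)(-0.7771) = -0.5813, so φ₂ = -35.54°.
Δλ = atan2(sin θ sin δ cos φ₁, cos δ − sin φ₁ sin φ₂) = atan2(-0.1058, 0.7151) = -8.417°.
λ₂ = -100.620° − 8.417° = -109.04°.

-35.54°, -109.04°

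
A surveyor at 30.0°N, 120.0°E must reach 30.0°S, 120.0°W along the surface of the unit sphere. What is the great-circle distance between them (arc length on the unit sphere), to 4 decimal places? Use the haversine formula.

Let φ₁ = 0.5236 rad, φ₂ = -0.5236 rad, and Δλ = 2.0944 rad.
Haversine: a = sin²(Δφ/2) + cos φ₁ cos φ₂ sin²(Δλ/2) = 0.2500 + (0.8660)(0.8660)(0.7500) = 0.81250.
Central angle c = 2·arcsin(√a) = 2.24593 rad.
On the unit sphere the arc length equals the central angle: 2.2459.

2.2459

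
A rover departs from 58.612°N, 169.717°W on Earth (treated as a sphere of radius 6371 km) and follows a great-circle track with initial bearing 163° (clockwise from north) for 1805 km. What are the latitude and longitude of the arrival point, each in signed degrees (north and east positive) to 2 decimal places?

Angular distance δ = d/R = 1805/6371 = 0.28332 rad; initial bearing θ = 2.8449 rad.
sin φ₂ = sin φ₁ cos δ + cos φ₁ sin δ cos θ = (0.8537)(0.9601) + (0.5208)(0.2795)(-0.9563) = 0.6804, so φ₂ = 42.87°.
Δλ = atan2(sin θ sin δ cos φ₁, cos δ − sin φ₁ sin φ₂) = atan2(0.0426, 0.3793) = 6.403°.
λ₂ = -169.717° + 6.403° = -163.31°.

42.87°, -163.31°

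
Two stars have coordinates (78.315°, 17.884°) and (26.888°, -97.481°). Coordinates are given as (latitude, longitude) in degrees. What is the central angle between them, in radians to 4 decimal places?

Let φ₁ = 1.3669 rad, φ₂ = 0.4693 rad, and Δλ = -2.0135 rad.
cos c = sin φ₁ sin φ₂ + cos φ₁ cos φ₂ cos Δλ = (0.9793)(0.4522) + (0.2025)(0.8919)(-0.4284) = 0.36549,
so c = arccos(0.36549) = 1.19663 rad.
So the angular separation is 1.1966 rad.

1.1966 rad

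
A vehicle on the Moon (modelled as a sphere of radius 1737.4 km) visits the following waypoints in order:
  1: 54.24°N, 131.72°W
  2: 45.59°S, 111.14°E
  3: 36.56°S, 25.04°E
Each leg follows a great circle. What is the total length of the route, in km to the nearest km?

6137 km

Leg 1→2: central angle 2.4437 rad, distance 4245.8 km.
Leg 2→3: central angle 1.0886 rad, distance 1891.3 km.
Total: 4245.8 + 1891.3 ≈ 6137 km.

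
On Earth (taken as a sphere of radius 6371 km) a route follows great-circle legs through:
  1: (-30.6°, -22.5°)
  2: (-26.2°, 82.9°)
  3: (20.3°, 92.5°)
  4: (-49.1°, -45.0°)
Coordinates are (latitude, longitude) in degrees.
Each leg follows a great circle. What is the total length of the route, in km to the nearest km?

Leg 1→2: central angle 1.5511 rad, distance 9882.3 km.
Leg 2→3: central angle 0.8277 rad, distance 5273.3 km.
Leg 3→4: central angle 2.3674 rad, distance 15082.6 km.
Total: 9882.3 + 5273.3 + 15082.6 ≈ 30238 km.

30238 km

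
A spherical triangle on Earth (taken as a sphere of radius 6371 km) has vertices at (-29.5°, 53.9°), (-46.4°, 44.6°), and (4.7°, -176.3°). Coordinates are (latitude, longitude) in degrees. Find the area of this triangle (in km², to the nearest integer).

Side lengths (central angles): a = 2.1881, b = 2.2088, c = 0.3210 rad; semiperimeter s = 2.3589.
By l'Huilier's theorem, tan(E/4) = √[tan(s/2) tan((s−a)/2) tan((s−b)/2) tan((s−c)/2)], giving spherical excess E = 0.6316 rad.
Area = E·R² = 0.6316 × (6371)² ≈ 25638121 km².

25638121 km²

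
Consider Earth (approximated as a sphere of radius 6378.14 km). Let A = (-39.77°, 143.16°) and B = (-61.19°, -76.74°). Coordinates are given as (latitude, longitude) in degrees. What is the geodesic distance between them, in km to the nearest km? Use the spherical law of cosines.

Let φ₁ = -0.6941 rad, φ₂ = -1.0680 rad, and Δλ = 2.4452 rad.
cos c = sin φ₁ sin φ₂ + cos φ₁ cos φ₂ cos Δλ = (-0.6397)(-0.8762) + (0.7686)(0.4819)(-0.7672) = 0.27637,
so c = arccos(0.27637) = 1.29079 rad.
Distance = R·c = 6378.14 × 1.2908 ≈ 8233 km.

8233 km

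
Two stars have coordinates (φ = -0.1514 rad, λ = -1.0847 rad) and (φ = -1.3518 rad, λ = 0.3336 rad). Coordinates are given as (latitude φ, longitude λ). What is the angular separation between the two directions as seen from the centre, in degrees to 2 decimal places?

79.64°

In radians: φ₁ = -0.1514, φ₂ = -1.3518, Δλ = 81.263° = 1.4183 rad.
Haversine: a = sin²(Δφ/2) + cos φ₁ cos φ₂ sin²(Δλ/2) = 0.3190 + (0.9886)(0.2173)(0.4240) = 0.41008.
Central angle c = 2·arcsin(√a) = 1.38997 rad.
So the angular separation is 79.64°.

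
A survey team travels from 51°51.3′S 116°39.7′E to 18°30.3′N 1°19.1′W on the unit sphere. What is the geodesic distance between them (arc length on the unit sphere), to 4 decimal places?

Let φ₁ = -0.9050 rad, φ₂ = 0.3230 rad, and Δλ = -2.0591 rad.
cos c = sin φ₁ sin φ₂ + cos φ₁ cos φ₂ cos Δλ = (-0.7865)(0.3174) + (0.6177)(0.9483)(-0.4692) = -0.52441,
so c = arccos(-0.52441) = 2.12281 rad.
On the unit sphere the arc length equals the central angle: 2.1228.

2.1228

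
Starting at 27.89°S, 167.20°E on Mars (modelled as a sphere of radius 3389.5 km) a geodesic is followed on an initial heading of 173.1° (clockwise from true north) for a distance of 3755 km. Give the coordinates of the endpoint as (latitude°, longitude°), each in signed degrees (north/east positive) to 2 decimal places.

-83.71°, -91.86°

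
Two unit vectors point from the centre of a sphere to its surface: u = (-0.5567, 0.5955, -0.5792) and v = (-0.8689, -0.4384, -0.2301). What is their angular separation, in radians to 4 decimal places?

1.2069 rad

u·v = 0.3559; |u| = 1.0000, |v| = 1.0001.
cos θ = (u·v)/(|u||v|) = 0.3559, so θ = 1.2069 rad.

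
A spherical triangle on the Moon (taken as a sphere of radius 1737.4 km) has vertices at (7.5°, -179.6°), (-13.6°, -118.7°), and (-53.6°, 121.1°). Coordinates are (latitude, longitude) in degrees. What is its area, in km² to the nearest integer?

3092661 km²

Side lengths (central angles): a = 1.6718, b = 1.3742, c = 1.1175 rad; semiperimeter s = 2.0818.
By l'Huilier's theorem, tan(E/4) = √[tan(s/2) tan((s−a)/2) tan((s−b)/2) tan((s−c)/2)], giving spherical excess E = 1.0245 rad.
Area = E·R² = 1.0245 × (1737.4)² ≈ 3092661 km².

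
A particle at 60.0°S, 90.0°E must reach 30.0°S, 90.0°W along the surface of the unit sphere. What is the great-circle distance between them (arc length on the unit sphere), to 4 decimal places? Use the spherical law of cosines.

In radians: φ₁ = -1.0472, φ₂ = -0.5236, Δλ = -180.000° = -3.1416 rad.
cos c = sin φ₁ sin φ₂ + cos φ₁ cos φ₂ cos Δλ = (-0.8660)(-0.5000) + (0.5000)(0.8660)(-1.0000) = -0.00000,
so c = arccos(-0.00000) = 1.57080 rad.
On the unit sphere the arc length equals the central angle: 1.5708.

1.5708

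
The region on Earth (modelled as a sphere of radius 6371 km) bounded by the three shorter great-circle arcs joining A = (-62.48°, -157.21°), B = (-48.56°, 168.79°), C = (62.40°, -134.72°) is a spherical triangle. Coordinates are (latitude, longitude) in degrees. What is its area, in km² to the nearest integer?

Side lengths (central angles): a = 2.0887, b = 2.1996, c = 0.4069 rad; semiperimeter s = 2.3476.
By l'Huilier's theorem, tan(E/4) = √[tan(s/2) tan((s−a)/2) tan((s−b)/2) tan((s−c)/2)], giving spherical excess E = 0.7253 rad.
Area = E·R² = 0.7253 × (6371)² ≈ 29440463 km².

29440463 km²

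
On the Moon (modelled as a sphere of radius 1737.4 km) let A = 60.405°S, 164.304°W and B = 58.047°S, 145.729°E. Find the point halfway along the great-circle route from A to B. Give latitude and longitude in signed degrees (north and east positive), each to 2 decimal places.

-61.64°, 169.79°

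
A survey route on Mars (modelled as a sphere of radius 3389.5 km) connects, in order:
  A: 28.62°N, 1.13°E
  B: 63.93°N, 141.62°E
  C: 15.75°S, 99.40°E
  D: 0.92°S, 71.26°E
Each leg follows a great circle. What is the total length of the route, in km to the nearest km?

Leg A→B: central angle 1.4378 rad, distance 4873.3 km.
Leg B→C: central angle 1.5013 rad, distance 5088.7 km.
Leg C→D: central angle 0.5492 rad, distance 1861.5 km.
Total: 4873.3 + 5088.7 + 1861.5 ≈ 11824 km.

11824 km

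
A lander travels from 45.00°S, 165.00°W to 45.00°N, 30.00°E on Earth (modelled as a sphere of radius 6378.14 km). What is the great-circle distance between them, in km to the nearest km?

18858 km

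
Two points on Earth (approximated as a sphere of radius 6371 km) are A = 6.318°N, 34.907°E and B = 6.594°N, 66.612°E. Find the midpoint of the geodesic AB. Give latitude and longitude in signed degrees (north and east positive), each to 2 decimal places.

6.71°, 50.76°

Central angle δ = 0.5498 rad. Interpolating on the sphere with fraction f = 0.5:
P = [sin((1−f)δ)·A + sin(fδ)·B] / sin δ = 0.5195·A + 0.5195·B in Cartesian coordinates,
giving P = (0.6283, 0.7691, 0.1168), i.e. latitude 6.71°, longitude 50.76°.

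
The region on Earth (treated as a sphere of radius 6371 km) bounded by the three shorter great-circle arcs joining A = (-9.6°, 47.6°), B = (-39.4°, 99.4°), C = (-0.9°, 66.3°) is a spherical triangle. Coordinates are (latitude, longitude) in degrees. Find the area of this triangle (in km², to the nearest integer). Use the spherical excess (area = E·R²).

6682336 km²

Side lengths (central angles): a = 0.8537, b = 0.3584, c = 0.9557 rad; semiperimeter s = 1.0839.
By l'Huilier's theorem, tan(E/4) = √[tan(s/2) tan((s−a)/2) tan((s−b)/2) tan((s−c)/2)], giving spherical excess E = 0.1646 rad.
Area = E·R² = 0.1646 × (6371)² ≈ 6682336 km².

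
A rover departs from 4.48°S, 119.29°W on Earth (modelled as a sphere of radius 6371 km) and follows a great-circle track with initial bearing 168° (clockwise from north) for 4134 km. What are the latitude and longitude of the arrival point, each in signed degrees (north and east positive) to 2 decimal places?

Angular distance δ = d/R = 4134/6371 = 0.64888 rad; initial bearing θ = 2.9322 rad.
sin φ₂ = sin φ₁ cos δ + cos φ₁ sin δ cos θ = (-0.0781)(0.7968) + (0.9969)(0.6043)(-0.9781) = -0.6515, so φ₂ = -40.66°.
Δλ = atan2(sin θ sin δ cos φ₁, cos δ − sin φ₁ sin φ₂) = atan2(0.1253, 0.7459) = 9.533°.
λ₂ = -119.290° + 9.533° = -109.76°.

-40.66°, -109.76°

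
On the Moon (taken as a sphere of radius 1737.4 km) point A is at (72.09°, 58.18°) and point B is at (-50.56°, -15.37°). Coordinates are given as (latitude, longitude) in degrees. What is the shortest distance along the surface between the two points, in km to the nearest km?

4027 km

In radians: φ₁ = 1.2582, φ₂ = -0.8824, Δλ = -73.550° = -1.2837 rad.
Haversine: a = sin²(Δφ/2) + cos φ₁ cos φ₂ sin²(Δλ/2) = 0.7698 + (0.3075)(0.6353)(0.3584) = 0.83977.
Central angle c = 2·arcsin(√a) = 2.31794 rad.
Distance = R·c = 1737.4 × 2.3179 ≈ 4027 km.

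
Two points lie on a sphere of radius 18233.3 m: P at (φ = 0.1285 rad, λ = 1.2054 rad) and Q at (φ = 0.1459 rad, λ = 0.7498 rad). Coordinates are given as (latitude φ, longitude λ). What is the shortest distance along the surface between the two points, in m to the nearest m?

With latitudes φ₁ = 7.363°, φ₂ = 8.359° and longitude difference Δλ = -26.104°:
cos c = sin φ₁ sin φ₂ + cos φ₁ cos φ₂ cos Δλ = (0.1281)(0.1454) + (0.9918)(0.9894)(0.8980) = 0.89976,
so c = arccos(0.89976) = 0.45157 rad.
Distance = R·c = 18233.3 × 0.4516 ≈ 8234 m.

8234 m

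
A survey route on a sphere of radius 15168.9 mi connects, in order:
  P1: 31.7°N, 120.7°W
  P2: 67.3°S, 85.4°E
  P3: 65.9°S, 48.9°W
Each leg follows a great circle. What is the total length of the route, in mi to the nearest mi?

48757 mi

Leg P1→P2: central angle 2.4649 rad, distance 37389.1 mi.
Leg P2→P3: central angle 0.7494 rad, distance 11368.2 mi.
Total: 37389.1 + 11368.2 ≈ 48757 mi.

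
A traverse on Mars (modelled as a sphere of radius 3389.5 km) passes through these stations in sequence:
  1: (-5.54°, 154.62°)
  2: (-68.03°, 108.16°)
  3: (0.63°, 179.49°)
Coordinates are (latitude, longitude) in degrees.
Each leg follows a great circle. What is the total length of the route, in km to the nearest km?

Leg 1→2: central angle 1.2174 rad, distance 4126.5 km.
Leg 2→3: central angle 1.4610 rad, distance 4952.1 km.
Total: 4126.5 + 4952.1 ≈ 9079 km.

9079 km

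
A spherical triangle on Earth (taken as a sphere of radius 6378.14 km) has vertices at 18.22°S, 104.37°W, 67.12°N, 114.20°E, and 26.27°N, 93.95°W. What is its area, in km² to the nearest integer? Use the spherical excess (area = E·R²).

Side lengths (central angles): a = 1.4703, b = 0.7963, c = 2.1856 rad; semiperimeter s = 2.2261.
By l'Huilier's theorem, tan(E/4) = √[tan(s/2) tan((s−a)/2) tan((s−b)/2) tan((s−c)/2)], giving spherical excess E = 0.4738 rad.
Area = E·R² = 0.4738 × (6378.14)² ≈ 19276004 km².

19276004 km²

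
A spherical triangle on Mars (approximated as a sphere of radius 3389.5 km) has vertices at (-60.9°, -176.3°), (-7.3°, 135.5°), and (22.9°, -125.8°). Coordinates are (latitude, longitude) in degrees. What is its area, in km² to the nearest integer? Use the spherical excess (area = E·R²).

14696839 km²

Side lengths (central angles): a = 1.7596, b = 1.6259, c = 1.1235 rad; semiperimeter s = 2.2545.
By l'Huilier's theorem, tan(E/4) = √[tan(s/2) tan((s−a)/2) tan((s−b)/2) tan((s−c)/2)], giving spherical excess E = 1.2792 rad.
Area = E·R² = 1.2792 × (3389.5)² ≈ 14696839 km².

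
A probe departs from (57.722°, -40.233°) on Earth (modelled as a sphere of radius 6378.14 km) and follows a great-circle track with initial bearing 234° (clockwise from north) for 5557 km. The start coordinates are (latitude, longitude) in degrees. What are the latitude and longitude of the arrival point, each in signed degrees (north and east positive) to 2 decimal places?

17.71°, -80.76°

Angular distance δ = d/R = 5557/6378.14 = 0.87126 rad; initial bearing θ = 4.0841 rad.
sin φ₂ = sin φ₁ cos δ + cos φ₁ sin δ cos θ = (0.8455)(0.6439) + (0.5340)(0.7651)(-0.5878) = 0.3042, so φ₂ = 17.71°.
Δλ = atan2(sin θ sin δ cos φ₁, cos δ − sin φ₁ sin φ₂) = atan2(-0.3306, 0.3867) = -40.527°.
λ₂ = -40.233° − 40.527° = -80.76°.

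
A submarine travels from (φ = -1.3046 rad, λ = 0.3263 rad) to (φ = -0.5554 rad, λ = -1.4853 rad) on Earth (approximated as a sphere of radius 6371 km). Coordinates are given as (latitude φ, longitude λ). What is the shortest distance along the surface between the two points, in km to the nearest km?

6995 km

In radians: φ₁ = -1.3046, φ₂ = -0.5554, Δλ = -103.797° = -1.8116 rad.
cos c = sin φ₁ sin φ₂ + cos φ₁ cos φ₂ cos Δλ = (-0.9648)(-0.5273) + (0.2631)(0.8497)(-0.2385) = 0.45541,
so c = arccos(0.45541) = 1.09797 rad.
Distance = R·c = 6371 × 1.0980 ≈ 6995 km.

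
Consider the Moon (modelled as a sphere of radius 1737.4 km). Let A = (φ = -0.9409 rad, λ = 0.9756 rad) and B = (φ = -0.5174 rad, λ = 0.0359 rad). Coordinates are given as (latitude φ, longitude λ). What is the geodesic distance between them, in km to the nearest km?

1378 km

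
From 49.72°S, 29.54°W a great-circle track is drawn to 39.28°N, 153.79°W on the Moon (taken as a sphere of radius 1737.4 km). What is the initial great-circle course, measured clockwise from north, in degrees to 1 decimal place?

Δλ = -124.250° = -2.1686 rad.
y = sin Δλ · cos φ₂ = (-0.8266)(0.7741) = -0.6398
x = cos φ₁ sin φ₂ − sin φ₁ cos φ₂ cos Δλ = (0.6465)(0.6331) − (-0.7629)(0.7741)(-0.5628) = 0.0770
θ = atan2(y, x) = -83.14°; adding 360° gives 276.9°.

276.9°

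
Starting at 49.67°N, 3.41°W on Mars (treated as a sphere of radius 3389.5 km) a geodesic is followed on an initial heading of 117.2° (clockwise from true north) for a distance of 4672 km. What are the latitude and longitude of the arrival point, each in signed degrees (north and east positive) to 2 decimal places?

-8.31°, 58.51°

Angular distance δ = d/R = 4672/3389.5 = 1.37837 rad; initial bearing θ = 2.0455 rad.
sin φ₂ = sin φ₁ cos δ + cos φ₁ sin δ cos θ = (0.7623)(0.1912) + (0.6472)(0.9815)(-0.4571) = -0.1446, so φ₂ = -8.31°.
Δλ = atan2(sin θ sin δ cos φ₁, cos δ − sin φ₁ sin φ₂) = atan2(0.5650, 0.3015) = 61.918°.
λ₂ = -3.410° + 61.918° = 58.51°.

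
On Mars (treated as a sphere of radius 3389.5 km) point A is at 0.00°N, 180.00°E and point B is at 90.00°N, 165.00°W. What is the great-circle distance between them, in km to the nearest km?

With latitudes φ₁ = 0.000°, φ₂ = 90.000° and longitude difference Δλ = 15.000°:
cos c = sin φ₁ sin φ₂ + cos φ₁ cos φ₂ cos Δλ = (0.0000)(1.0000) + (1.0000)(0.0000)(0.9659) = 0.00000,
so c = arccos(0.00000) = 1.57080 rad.
Distance = R·c = 3389.5 × 1.5708 ≈ 5324 km.

5324 km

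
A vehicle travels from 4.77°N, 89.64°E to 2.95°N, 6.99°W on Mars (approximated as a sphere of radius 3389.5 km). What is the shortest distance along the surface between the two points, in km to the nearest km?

5700 km

Let φ₁ = 0.0833 rad, φ₂ = 0.0515 rad, and Δλ = -1.6865 rad.
cos c = sin φ₁ sin φ₂ + cos φ₁ cos φ₂ cos Δλ = (0.0832)(0.0515) + (0.9965)(0.9987)(-0.1155) = -0.11063,
so c = arccos(-0.11063) = 1.68165 rad.
Distance = R·c = 3389.5 × 1.6816 ≈ 5700 km.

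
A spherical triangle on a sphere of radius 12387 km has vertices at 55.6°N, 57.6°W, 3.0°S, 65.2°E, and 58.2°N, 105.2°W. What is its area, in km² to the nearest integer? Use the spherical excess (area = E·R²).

95710440 km²

Side lengths (central angles): a = 2.1692, b = 0.4464, c = 1.9271 rad; semiperimeter s = 2.2714.
By l'Huilier's theorem, tan(E/4) = √[tan(s/2) tan((s−a)/2) tan((s−b)/2) tan((s−c)/2)], giving spherical excess E = 0.6238 rad.
Area = E·R² = 0.6238 × (12387)² ≈ 95710440 km².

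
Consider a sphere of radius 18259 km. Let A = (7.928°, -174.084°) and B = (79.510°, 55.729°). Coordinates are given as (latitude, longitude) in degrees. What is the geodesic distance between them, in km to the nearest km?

In radians: φ₁ = 0.1384, φ₂ = 1.3877, Δλ = -130.187° = -2.2722 rad.
cos c = sin φ₁ sin φ₂ + cos φ₁ cos φ₂ cos Δλ = (0.1379)(0.9833) + (0.9904)(0.1821)(-0.6453) = 0.01926,
so c = arccos(0.01926) = 1.55153 rad.
Distance = R·c = 18259 × 1.5515 ≈ 28329 km.

28329 km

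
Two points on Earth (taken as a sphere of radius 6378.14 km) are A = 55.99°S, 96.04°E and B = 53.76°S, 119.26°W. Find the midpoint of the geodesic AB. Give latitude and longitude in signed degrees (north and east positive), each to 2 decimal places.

The central angle between A and B is δ = 1.1607 rad.
With f = 0.5, the slerp weights are sin((1−f)δ)/sin δ = 0.5979 and sin(fδ)/sin δ = 0.5979.
Weighted sum of the unit vectors: (0.5979)·(-0.0589,0.5562,-0.8289) + (0.5979)·(-0.2889,-0.5157,-0.8065) = (-0.2079, 0.0242, -0.9778).
Converting back: φ = atan2(z, √(x²+y²)) = -77.92°, λ = atan2(y, x) = 173.36°.

-77.92°, 173.36°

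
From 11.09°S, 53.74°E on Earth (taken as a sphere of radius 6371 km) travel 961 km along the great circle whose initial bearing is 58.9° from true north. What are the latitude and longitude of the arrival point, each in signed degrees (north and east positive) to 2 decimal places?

Angular distance δ = d/R = 961/6371 = 0.15084 rad; initial bearing θ = 1.0280 rad.
sin φ₂ = sin φ₁ cos δ + cos φ₁ sin δ cos θ = (-0.1924)(0.9886) + (0.9813)(0.1503)(0.5165) = -0.1140, so φ₂ = -6.55°.
Δλ = atan2(sin θ sin δ cos φ₁, cos δ − sin φ₁ sin φ₂) = atan2(0.1263, 0.9667) = 7.442°.
λ₂ = 53.740° + 7.442° = 61.18°.

-6.55°, 61.18°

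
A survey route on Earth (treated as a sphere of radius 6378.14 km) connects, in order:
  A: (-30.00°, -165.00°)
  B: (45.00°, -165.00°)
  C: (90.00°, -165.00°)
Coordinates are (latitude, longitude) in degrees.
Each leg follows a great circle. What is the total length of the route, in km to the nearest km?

13358 km

Leg A→B: central angle 1.3090 rad, distance 8349.0 km.
Leg B→C: central angle 0.7854 rad, distance 5009.4 km.
Total: 8349.0 + 5009.4 ≈ 13358 km.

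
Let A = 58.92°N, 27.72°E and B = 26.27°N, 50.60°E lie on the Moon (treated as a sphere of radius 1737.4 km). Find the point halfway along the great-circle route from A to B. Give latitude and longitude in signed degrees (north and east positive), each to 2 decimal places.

43.13°, 42.28°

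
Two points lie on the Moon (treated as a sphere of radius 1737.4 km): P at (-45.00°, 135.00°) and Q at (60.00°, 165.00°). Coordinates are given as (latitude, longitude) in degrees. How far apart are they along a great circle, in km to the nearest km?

3270 km

Let φ₁ = -0.7854 rad, φ₂ = 1.0472 rad, and Δλ = 0.5236 rad.
cos c = sin φ₁ sin φ₂ + cos φ₁ cos φ₂ cos Δλ = (-0.7071)(0.8660) + (0.7071)(0.5000)(0.8660) = -0.30619,
so c = arccos(-0.30619) = 1.88198 rad.
Distance = R·c = 1737.4 × 1.8820 ≈ 3270 km.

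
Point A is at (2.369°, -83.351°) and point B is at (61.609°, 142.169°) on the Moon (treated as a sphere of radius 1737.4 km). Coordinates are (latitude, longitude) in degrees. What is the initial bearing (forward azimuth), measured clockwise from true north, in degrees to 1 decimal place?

Δλ = -134.480° = -2.3471 rad.
y = sin Δλ · cos φ₂ = (-0.7135)(0.4755) = -0.3393
x = cos φ₁ sin φ₂ − sin φ₁ cos φ₂ cos Δλ = (0.9991)(0.8797) − (0.0413)(0.4755)(-0.7007) = 0.8927
θ = atan2(y, x) = -20.81°; adding 360° gives 339.2°.

339.2°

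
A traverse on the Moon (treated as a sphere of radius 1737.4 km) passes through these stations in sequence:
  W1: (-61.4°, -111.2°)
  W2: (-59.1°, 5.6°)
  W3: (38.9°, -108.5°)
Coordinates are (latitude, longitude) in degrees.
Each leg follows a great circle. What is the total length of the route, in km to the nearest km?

Leg W1→W2: central angle 0.8730 rad, distance 1516.8 km.
Leg W2→W3: central angle 2.3490 rad, distance 4081.2 km.
Total: 1516.8 + 4081.2 ≈ 5598 km.

5598 km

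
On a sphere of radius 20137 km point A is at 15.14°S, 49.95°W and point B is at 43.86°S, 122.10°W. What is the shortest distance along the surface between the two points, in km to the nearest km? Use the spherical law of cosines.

Let φ₁ = -0.2642 rad, φ₂ = -0.7655 rad, and Δλ = -1.2593 rad.
cos c = sin φ₁ sin φ₂ + cos φ₁ cos φ₂ cos Δλ = (-0.2612)(-0.6929) + (0.9653)(0.7210)(0.3065) = 0.39431,
so c = arccos(0.39431) = 1.16547 rad.
Distance = R·c = 20137 × 1.1655 ≈ 23469 km.

23469 km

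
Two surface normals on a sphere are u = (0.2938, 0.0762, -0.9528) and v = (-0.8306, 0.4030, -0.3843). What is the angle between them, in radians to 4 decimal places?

1.4174 rad

u·v = 0.1528; |u| = 1.0000, |v| = 1.0000.
cos θ = (u·v)/(|u||v|) = 0.1528, so θ = 1.4174 rad.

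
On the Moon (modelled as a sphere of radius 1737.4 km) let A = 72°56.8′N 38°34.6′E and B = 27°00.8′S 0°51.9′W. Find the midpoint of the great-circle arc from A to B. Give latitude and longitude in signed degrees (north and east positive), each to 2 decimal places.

23.89°, 8.60°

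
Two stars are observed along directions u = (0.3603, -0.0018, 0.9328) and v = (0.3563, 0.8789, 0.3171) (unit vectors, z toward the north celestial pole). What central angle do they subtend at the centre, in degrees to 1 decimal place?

65.0°

u·v = 0.4226; |u| = 1.0000, |v| = 1.0000.
cos θ = (u·v)/(|u||v|) = 0.4226, so θ = 65.0°.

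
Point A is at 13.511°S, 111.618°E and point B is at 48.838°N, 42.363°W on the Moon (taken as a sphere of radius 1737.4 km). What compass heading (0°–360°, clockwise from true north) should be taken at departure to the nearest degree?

With φ₁ = -0.2358, φ₂ = 0.8524, Δλ = -2.6875 rad, the forward-azimuth formula gives
θ = atan2( sin Δλ cos φ₂ , cos φ₁ sin φ₂ − sin φ₁ cos φ₂ cos Δλ ) = atan2(-0.2887, 0.5938) = -25.93°.
Adding 360° brings this into [0°, 360°): 334°.

334°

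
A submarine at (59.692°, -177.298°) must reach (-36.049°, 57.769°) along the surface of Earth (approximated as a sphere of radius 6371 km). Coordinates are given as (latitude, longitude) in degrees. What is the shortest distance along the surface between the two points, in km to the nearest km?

15331 km

With latitudes φ₁ = 59.692°, φ₂ = -36.049° and longitude difference Δλ = -124.933°:
cos c = sin φ₁ sin φ₂ + cos φ₁ cos φ₂ cos Δλ = (0.8633)(-0.5885) + (0.5046)(0.8085)(-0.5726) = -0.74168,
so c = arccos(-0.74168) = 2.40637 rad.
Distance = R·c = 6371 × 2.4064 ≈ 15331 km.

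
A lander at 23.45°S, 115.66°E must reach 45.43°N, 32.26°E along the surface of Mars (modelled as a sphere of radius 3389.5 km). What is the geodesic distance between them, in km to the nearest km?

With latitudes φ₁ = -23.450°, φ₂ = 45.430° and longitude difference Δλ = -83.400°:
cos c = sin φ₁ sin φ₂ + cos φ₁ cos φ₂ cos Δλ = (-0.3979)(0.7124) + (0.9174)(0.7018)(0.1149) = -0.20950,
so c = arccos(-0.20950) = 1.78186 rad.
Distance = R·c = 3389.5 × 1.7819 ≈ 6040 km.

6040 km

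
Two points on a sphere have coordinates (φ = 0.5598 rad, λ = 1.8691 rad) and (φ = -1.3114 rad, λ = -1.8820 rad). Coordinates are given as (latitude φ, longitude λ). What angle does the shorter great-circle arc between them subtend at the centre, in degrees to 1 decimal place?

With latitudes φ₁ = 32.074°, φ₂ = -75.138° and longitude difference Δλ = 145.078°:
cos c = sin φ₁ sin φ₂ + cos φ₁ cos φ₂ cos Δλ = (0.5310)(-0.9665) + (0.8474)(0.2565)(-0.8199) = -0.69146,
so c = arccos(-0.69146) = 2.33430 rad.
So the angular separation is 133.7°.

133.7°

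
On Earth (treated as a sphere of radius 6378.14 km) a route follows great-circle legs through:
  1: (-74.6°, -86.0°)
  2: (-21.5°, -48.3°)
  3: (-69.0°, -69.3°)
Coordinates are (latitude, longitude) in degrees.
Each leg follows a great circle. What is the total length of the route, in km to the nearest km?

Leg 1→2: central angle 0.9898 rad, distance 6313.2 km.
Leg 2→3: central angle 0.8587 rad, distance 5476.7 km.
Total: 6313.2 + 5476.7 ≈ 11790 km.

11790 km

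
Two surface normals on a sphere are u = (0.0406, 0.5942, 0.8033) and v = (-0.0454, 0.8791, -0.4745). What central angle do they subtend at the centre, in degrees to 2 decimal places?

81.99°

u·v = 0.1394; |u| = 1.0000, |v| = 1.0000.
cos θ = (u·v)/(|u||v|) = 0.1393, so θ = 81.99°.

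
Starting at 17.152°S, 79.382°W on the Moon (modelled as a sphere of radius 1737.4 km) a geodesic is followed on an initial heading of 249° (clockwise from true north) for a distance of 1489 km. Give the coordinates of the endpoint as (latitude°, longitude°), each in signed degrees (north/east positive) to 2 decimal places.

Angular distance δ = d/R = 1489/1737.4 = 0.85703 rad; initial bearing θ = 4.3459 rad.
sin φ₂ = sin φ₁ cos δ + cos φ₁ sin δ cos θ = (-0.2949)(0.6547) + (0.9555)(0.7559)(-0.3584) = -0.4519, so φ₂ = -26.87°.
Δλ = atan2(sin θ sin δ cos φ₁, cos δ − sin φ₁ sin φ₂) = atan2(-0.6743, 0.5214) = -52.287°.
λ₂ = -79.382° − 52.287° = -131.67°.

-26.87°, -131.67°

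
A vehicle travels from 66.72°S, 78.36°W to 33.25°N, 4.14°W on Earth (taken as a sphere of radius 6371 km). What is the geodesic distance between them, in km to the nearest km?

12725 km

With latitudes φ₁ = -66.720°, φ₂ = 33.250° and longitude difference Δλ = 74.220°:
Haversine: a = sin²(Δφ/2) + cos φ₁ cos φ₂ sin²(Δλ/2) = 0.5866 + (0.3952)(0.8363)(0.3640) = 0.70689.
Central angle c = 2·arcsin(√a) = 1.99739 rad.
Distance = R·c = 6371 × 1.9974 ≈ 12725 km.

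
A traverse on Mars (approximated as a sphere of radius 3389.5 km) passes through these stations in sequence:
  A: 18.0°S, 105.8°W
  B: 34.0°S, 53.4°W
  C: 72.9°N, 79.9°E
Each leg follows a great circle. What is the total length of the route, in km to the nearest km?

Leg A→B: central angle 0.8581 rad, distance 2908.5 km.
Leg B→C: central angle 2.3485 rad, distance 7960.3 km.
Total: 2908.5 + 7960.3 ≈ 10869 km.

10869 km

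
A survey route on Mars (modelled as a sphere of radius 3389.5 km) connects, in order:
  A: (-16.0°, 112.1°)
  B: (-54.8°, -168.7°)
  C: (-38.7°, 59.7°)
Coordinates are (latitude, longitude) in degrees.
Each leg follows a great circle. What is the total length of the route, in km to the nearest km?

Leg A→B: central angle 1.2355 rad, distance 4187.7 km.
Leg B→C: central angle 1.3569 rad, distance 4599.3 km.
Total: 4187.7 + 4599.3 ≈ 8787 km.

8787 km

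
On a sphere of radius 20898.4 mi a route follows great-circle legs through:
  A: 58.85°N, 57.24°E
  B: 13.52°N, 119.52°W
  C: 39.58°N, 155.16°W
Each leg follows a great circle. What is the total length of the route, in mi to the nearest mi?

Leg A→B: central angle 1.8777 rad, distance 39240.0 mi.
Leg B→C: central angle 0.7106 rad, distance 14850.4 mi.
Total: 39240.0 + 14850.4 ≈ 54090 mi.

54090 mi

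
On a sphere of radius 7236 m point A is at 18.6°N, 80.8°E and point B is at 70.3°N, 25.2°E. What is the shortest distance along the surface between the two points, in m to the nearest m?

7737 m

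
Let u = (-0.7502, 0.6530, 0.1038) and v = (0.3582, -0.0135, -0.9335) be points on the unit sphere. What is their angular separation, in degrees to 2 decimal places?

u·v = -0.3744; |u| = 1.0000, |v| = 1.0000.
cos θ = (u·v)/(|u||v|) = -0.3745, so θ = 111.99°.

111.99°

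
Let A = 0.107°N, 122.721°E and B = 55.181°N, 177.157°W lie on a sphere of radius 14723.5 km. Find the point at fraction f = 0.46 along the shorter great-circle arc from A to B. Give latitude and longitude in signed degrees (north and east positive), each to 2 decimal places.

The central angle between A and B is δ = 1.2808 rad.
With f = 0.46, the slerp weights are sin((1−f)δ)/sin δ = 0.6656 and sin(fδ)/sin δ = 0.5799.
Weighted sum of the unit vectors: (0.6656)·(-0.5405,0.8413,0.0019) + (0.5799)·(-0.5703,-0.0283,0.8210) = (-0.6905, 0.5435, 0.4773).
Converting back: φ = atan2(z, √(x²+y²)) = 28.51°, λ = atan2(y, x) = 141.79°.

28.51°, 141.79°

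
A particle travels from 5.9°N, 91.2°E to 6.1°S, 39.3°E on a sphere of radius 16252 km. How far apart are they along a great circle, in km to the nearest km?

15083 km

Let φ₁ = 0.1030 rad, φ₂ = -0.1065 rad, and Δλ = -0.9058 rad.
Haversine: a = sin²(Δφ/2) + cos φ₁ cos φ₂ sin²(Δλ/2) = 0.0109 + (0.9947)(0.9943)(0.1915) = 0.20032.
Central angle c = 2·arcsin(√a) = 0.92808 rad.
Distance = R·c = 16252 × 0.9281 ≈ 15083 km.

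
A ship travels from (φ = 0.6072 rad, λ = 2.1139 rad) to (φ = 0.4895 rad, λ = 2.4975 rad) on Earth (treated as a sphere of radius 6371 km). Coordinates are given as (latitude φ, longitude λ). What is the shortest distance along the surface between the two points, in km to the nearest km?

2211 km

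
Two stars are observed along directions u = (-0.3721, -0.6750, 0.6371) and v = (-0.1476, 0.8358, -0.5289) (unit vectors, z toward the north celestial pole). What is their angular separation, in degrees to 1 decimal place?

u·v = -0.8462; |u| = 1.0000, |v| = 1.0000.
cos θ = (u·v)/(|u||v|) = -0.8462, so θ = 147.8°.

147.8°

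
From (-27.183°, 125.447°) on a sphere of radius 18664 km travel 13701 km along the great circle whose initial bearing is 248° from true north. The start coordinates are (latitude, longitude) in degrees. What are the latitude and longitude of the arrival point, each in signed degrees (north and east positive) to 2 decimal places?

Angular distance δ = d/R = 13701/18664 = 0.73409 rad; initial bearing θ = 4.3284 rad.
sin φ₂ = sin φ₁ cos δ + cos φ₁ sin δ cos θ = (-0.4568)(0.7424) + (0.8896)(0.6699)(-0.3746) = -0.5624, so φ₂ = -34.22°.
Δλ = atan2(sin θ sin δ cos φ₁, cos δ − sin φ₁ sin φ₂) = atan2(-0.5525, 0.4855) = -48.694°.
λ₂ = 125.447° − 48.694° = 76.75°.

-34.22°, 76.75°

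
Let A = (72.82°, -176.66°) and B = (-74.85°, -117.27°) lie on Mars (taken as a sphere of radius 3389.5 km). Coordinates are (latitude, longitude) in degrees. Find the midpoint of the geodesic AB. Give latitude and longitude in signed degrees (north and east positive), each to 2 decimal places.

-1.17°, -148.96°

The central angle between A and B is δ = 2.6527 rad.
With f = 0.5, the slerp weights are sin((1−f)δ)/sin δ = 2.0661 and sin(fδ)/sin δ = 2.0661.
Weighted sum of the unit vectors: (2.0661)·(-0.2949,-0.0172,0.9554) + (2.0661)·(-0.1197,-0.2323,-0.9652) = (-0.8566, -0.5155, -0.0204).
Converting back: φ = atan2(z, √(x²+y²)) = -1.17°, λ = atan2(y, x) = -148.96°.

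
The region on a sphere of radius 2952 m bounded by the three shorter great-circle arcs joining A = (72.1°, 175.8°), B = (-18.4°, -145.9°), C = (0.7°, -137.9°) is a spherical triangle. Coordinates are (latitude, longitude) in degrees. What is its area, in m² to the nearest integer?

Side lengths (central angles): a = 0.3605, b = 1.3449, c = 1.6424 rad; semiperimeter s = 1.6739.
By l'Huilier's theorem, tan(E/4) = √[tan(s/2) tan((s−a)/2) tan((s−b)/2) tan((s−c)/2)], giving spherical excess E = 0.1891 rad.
Area = E·R² = 0.1891 × (2952)² ≈ 1647641 m².

1647641 m²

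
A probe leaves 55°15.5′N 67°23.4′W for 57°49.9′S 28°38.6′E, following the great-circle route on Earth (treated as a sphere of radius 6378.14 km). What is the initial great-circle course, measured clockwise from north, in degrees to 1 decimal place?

Δλ = 96.033° = 1.6761 rad.
y = sin Δλ · cos φ₂ = (0.9945)(0.5324) = 0.5295
x = cos φ₁ sin φ₂ − sin φ₁ cos φ₂ cos Δλ = (0.5699)(-0.8465) − (0.8217)(0.5324)(-0.1051) = -0.4364
θ = atan2(y, x) = 129.50°, so the bearing is 129.5°.

129.5°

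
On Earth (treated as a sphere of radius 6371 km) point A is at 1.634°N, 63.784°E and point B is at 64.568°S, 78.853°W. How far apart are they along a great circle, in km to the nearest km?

12401 km

With latitudes φ₁ = 1.634°, φ₂ = -64.568° and longitude difference Δλ = -142.637°:
Haversine: a = sin²(Δφ/2) + cos φ₁ cos φ₂ sin²(Δλ/2) = 0.2982 + (0.9996)(0.4294)(0.8974) = 0.68347.
Central angle c = 2·arcsin(√a) = 1.94651 rad.
Distance = R·c = 6371 × 1.9465 ≈ 12401 km.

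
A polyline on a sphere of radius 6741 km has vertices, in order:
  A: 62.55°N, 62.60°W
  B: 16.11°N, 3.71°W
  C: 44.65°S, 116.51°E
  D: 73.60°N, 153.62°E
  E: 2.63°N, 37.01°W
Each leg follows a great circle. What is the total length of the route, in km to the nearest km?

48081 km

Leg A→B: central angle 1.0758 rad, distance 7251.7 km.
Leg B→C: central angle 2.1401 rad, distance 14426.2 km.
Leg C→D: central angle 2.1106 rad, distance 14227.8 km.
Leg D→E: central angle 1.8061 rad, distance 12175.2 km.
Total: 7251.7 + 14426.2 + 14227.8 + 12175.2 ≈ 48081 km.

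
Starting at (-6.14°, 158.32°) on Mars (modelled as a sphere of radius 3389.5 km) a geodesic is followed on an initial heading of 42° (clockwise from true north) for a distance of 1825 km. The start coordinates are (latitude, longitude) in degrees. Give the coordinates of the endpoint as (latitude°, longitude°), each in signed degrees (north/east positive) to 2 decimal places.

Angular distance δ = d/R = 1825/3389.5 = 0.53843 rad; initial bearing θ = 0.7330 rad.
sin φ₂ = sin φ₁ cos δ + cos φ₁ sin δ cos θ = (-0.1070)(0.8585) + (0.9943)(0.5128)(0.7431) = 0.2871, so φ₂ = 16.68°.
Δλ = atan2(sin θ sin δ cos φ₁, cos δ − sin φ₁ sin φ₂) = atan2(0.3412, 0.8892) = 20.990°.
λ₂ = 158.320° + 20.990° = 179.31°.

16.68°, 179.31°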